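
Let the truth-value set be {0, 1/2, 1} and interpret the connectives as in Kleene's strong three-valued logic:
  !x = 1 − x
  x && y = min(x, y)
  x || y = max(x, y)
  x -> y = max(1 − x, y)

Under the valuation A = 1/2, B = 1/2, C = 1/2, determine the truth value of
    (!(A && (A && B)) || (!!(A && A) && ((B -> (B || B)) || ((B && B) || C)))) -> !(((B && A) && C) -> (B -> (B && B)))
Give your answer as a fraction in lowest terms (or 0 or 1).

1/2

A && B = 1/2 && 1/2 = 1/2
A && (A && B) = 1/2 && 1/2 = 1/2
!(A && (A && B)) = !1/2 = 1/2
A && A = 1/2 && 1/2 = 1/2
!(A && A) = !1/2 = 1/2
!!(A && A) = !1/2 = 1/2
B || B = 1/2 || 1/2 = 1/2
B -> (B || B) = 1/2 -> 1/2 = 1/2
B && B = 1/2 && 1/2 = 1/2
(B && B) || C = 1/2 || 1/2 = 1/2
(B -> (B || B)) || ((B && B) || C) = 1/2 || 1/2 = 1/2
!!(A && A) && ((B -> (B || B)) || ((B && B) || C)) = 1/2 && 1/2 = 1/2
!(A && (A && B)) || (!!(A && A) && ((B -> (B || B)) || ((B && B) || C))) = 1/2 || 1/2 = 1/2
B && A = 1/2 && 1/2 = 1/2
(B && A) && C = 1/2 && 1/2 = 1/2
B && B = 1/2 && 1/2 = 1/2
B -> (B && B) = 1/2 -> 1/2 = 1/2
((B && A) && C) -> (B -> (B && B)) = 1/2 -> 1/2 = 1/2
!(((B && A) && C) -> (B -> (B && B))) = !1/2 = 1/2
(!(A && (A && B)) || (!!(A && A) && ((B -> (B || B)) || ((B && B) || C)))) -> !(((B && A) && C) -> (B -> (B && B))) = 1/2 -> 1/2 = 1/2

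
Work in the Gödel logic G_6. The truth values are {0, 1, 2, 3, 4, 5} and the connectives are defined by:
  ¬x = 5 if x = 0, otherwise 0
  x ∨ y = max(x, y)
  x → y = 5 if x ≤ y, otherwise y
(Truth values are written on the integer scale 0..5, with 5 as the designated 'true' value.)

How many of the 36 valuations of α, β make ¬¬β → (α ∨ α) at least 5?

value 5: 11 assignments (counts)
value 4: 5 assignments
value 3: 5 assignments
value 2: 5 assignments
value 1: 5 assignments
value 0: 5 assignments
So 11 of the 36 assignments meet the threshold.

11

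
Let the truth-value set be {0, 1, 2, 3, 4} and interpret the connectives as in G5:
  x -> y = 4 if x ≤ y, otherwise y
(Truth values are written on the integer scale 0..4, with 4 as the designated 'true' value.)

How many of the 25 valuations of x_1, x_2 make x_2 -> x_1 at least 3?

16

value 4: 15 assignments (counts)
value 3: 1 assignment (counts)
value 2: 2 assignments
value 1: 3 assignments
value 0: 4 assignments
So 16 of the 25 assignments meet the threshold.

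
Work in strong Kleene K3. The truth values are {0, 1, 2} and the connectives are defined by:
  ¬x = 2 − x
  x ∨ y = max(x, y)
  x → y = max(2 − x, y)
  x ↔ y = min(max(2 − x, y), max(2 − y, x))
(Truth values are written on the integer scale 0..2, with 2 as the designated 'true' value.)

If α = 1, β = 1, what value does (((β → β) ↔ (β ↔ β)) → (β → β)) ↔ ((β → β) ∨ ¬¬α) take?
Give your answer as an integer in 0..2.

β → β = 1 → 1 = 1
β ↔ β = 1 ↔ 1 = 1
(β → β) ↔ (β ↔ β) = 1 ↔ 1 = 1
β → β = 1 → 1 = 1
((β → β) ↔ (β ↔ β)) → (β → β) = 1 → 1 = 1
β → β = 1 → 1 = 1
¬α = ¬1 = 1
¬¬α = ¬1 = 1
(β → β) ∨ ¬¬α = 1 ∨ 1 = 1
(((β → β) ↔ (β ↔ β)) → (β → β)) ↔ ((β → β) ∨ ¬¬α) = 1 ↔ 1 = 1

1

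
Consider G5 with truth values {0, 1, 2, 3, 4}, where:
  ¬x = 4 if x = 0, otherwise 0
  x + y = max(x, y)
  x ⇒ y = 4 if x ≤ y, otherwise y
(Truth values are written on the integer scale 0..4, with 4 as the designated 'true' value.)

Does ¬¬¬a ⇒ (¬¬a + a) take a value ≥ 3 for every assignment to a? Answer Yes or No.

No

Counterexample: take a = 0.
¬a = ¬0 = 4
¬¬a = ¬4 = 0
¬¬¬a = ¬0 = 4
¬a = ¬0 = 4
¬¬a = ¬4 = 0
¬¬a + a = 0 + 0 = 0
¬¬¬a ⇒ (¬¬a + a) = 4 ⇒ 0 = 0
This gives 0, which is below 3.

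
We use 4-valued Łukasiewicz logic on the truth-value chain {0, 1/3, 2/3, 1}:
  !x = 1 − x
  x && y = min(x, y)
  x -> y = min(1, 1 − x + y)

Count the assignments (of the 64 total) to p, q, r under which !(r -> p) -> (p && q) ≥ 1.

46

value 1: 46 assignments (counts)
value 2/3: 9 assignments
value 1/3: 5 assignments
value 0: 4 assignments
So 46 of the 64 assignments meet the threshold.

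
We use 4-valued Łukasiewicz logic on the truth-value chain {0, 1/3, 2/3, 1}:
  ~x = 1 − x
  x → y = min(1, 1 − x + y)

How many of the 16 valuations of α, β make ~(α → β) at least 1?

α = 0, β = 0 ↦ 0  <
α = 0, β = 1/3 ↦ 0  <
α = 0, β = 2/3 ↦ 0  <
α = 0, β = 1 ↦ 0  <
α = 1/3, β = 0 ↦ 1/3  <
α = 1/3, β = 1/3 ↦ 0  <
α = 1/3, β = 2/3 ↦ 0  <
α = 1/3, β = 1 ↦ 0  <
α = 2/3, β = 0 ↦ 2/3  <
α = 2/3, β = 1/3 ↦ 1/3  <
α = 2/3, β = 2/3 ↦ 0  <
α = 2/3, β = 1 ↦ 0  <
α = 1, β = 0 ↦ 1  ≥
α = 1, β = 1/3 ↦ 2/3  <
α = 1, β = 2/3 ↦ 1/3  <
α = 1, β = 1 ↦ 0  <
So 1 of the 16 assignments meets the threshold.

1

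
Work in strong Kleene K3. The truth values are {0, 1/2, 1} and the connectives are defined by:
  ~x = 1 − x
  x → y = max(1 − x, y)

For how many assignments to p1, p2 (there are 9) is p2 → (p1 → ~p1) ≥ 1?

p1 = 0, p2 = 0 ↦ 1  ≥
p1 = 0, p2 = 1/2 ↦ 1  ≥
p1 = 0, p2 = 1 ↦ 1  ≥
p1 = 1/2, p2 = 0 ↦ 1  ≥
p1 = 1/2, p2 = 1/2 ↦ 1/2  <
p1 = 1/2, p2 = 1 ↦ 1/2  <
p1 = 1, p2 = 0 ↦ 1  ≥
p1 = 1, p2 = 1/2 ↦ 1/2  <
p1 = 1, p2 = 1 ↦ 0  <
So 5 of the 9 assignments meet the threshold.

5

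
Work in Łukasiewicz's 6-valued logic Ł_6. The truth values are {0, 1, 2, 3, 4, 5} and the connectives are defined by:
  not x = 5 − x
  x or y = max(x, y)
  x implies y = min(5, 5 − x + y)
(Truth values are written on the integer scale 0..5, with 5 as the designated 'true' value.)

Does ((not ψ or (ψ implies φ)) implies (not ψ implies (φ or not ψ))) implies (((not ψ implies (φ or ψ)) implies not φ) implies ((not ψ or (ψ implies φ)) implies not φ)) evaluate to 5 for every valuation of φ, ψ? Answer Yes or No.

No

Counterexample: take φ = 1, ψ = 0.
not ψ = not 0 = 5
ψ implies φ = 0 implies 1 = 5
not ψ or (ψ implies φ) = 5 or 5 = 5
not ψ = not 0 = 5
not ψ = not 0 = 5
φ or not ψ = 1 or 5 = 5
not ψ implies (φ or not ψ) = 5 implies 5 = 5
(not ψ or (ψ implies φ)) implies (not ψ implies (φ or not ψ)) = 5 implies 5 = 5
not ψ = not 0 = 5
φ or ψ = 1 or 0 = 1
not ψ implies (φ or ψ) = 5 implies 1 = 1
not φ = not 1 = 4
(not ψ implies (φ or ψ)) implies not φ = 1 implies 4 = 5
not ψ = not 0 = 5
ψ implies φ = 0 implies 1 = 5
not ψ or (ψ implies φ) = 5 or 5 = 5
not φ = not 1 = 4
(not ψ or (ψ implies φ)) implies not φ = 5 implies 4 = 4
((not ψ implies (φ or ψ)) implies not φ) implies ((not ψ or (ψ implies φ)) implies not φ) = 5 implies 4 = 4
((not ψ or (ψ implies φ)) implies (not ψ implies (φ or not ψ))) implies (((not ψ implies (φ or ψ)) implies not φ) implies ((not ψ or (ψ implies φ)) implies not φ)) = 5 implies 4 = 4
This gives 4 ≠ 5.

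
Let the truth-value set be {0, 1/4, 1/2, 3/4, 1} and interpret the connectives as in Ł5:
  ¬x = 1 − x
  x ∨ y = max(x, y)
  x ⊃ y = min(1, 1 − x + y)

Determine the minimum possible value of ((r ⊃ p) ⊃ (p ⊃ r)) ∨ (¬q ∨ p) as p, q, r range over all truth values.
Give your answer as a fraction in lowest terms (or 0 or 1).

Take p = 1/2, q = 1/2, r = 0:
r ⊃ p = 0 ⊃ 1/2 = 1
p ⊃ r = 1/2 ⊃ 0 = 1/2
(r ⊃ p) ⊃ (p ⊃ r) = 1 ⊃ 1/2 = 1/2
¬q = ¬1/2 = 1/2
¬q ∨ p = 1/2 ∨ 1/2 = 1/2
((r ⊃ p) ⊃ (p ⊃ r)) ∨ (¬q ∨ p) = 1/2 ∨ 1/2 = 1/2
No assignment yields a value below 1/2, so this is the minimum.

1/2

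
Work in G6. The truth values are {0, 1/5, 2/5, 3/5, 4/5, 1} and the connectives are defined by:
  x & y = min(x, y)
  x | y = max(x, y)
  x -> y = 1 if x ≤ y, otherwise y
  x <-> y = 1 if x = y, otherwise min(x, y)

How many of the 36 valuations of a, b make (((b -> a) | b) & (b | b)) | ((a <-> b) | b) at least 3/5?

value 1: 11 assignments (counts)
value 4/5: 5 assignments (counts)
value 3/5: 5 assignments (counts)
value 2/5: 5 assignments
value 1/5: 5 assignments
value 0: 5 assignments
So 21 of the 36 assignments meet the threshold.

21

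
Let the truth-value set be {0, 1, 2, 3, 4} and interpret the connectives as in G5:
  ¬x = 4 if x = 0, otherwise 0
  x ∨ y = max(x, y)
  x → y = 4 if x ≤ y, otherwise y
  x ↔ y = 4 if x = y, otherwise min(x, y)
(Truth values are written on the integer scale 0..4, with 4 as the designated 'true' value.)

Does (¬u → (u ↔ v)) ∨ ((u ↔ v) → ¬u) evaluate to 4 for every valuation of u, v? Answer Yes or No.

At u = 2, v = 2, for instance:
¬u = ¬2 = 0
u ↔ v = 2 ↔ 2 = 4
¬u → (u ↔ v) = 0 → 4 = 4
(u ↔ v) → ¬u = 4 → 0 = 0
(¬u → (u ↔ v)) ∨ ((u ↔ v) → ¬u) = 4 ∨ 0 = 4
and checking the remaining 24 assignments likewise gives ≥ 4 in every case.

Yes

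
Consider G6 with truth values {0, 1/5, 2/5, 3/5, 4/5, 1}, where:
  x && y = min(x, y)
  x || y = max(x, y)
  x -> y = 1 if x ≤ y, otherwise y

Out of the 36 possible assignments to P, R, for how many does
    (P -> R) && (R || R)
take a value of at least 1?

6

value 1: 6 assignments (counts)
value 4/5: 6 assignments
value 3/5: 6 assignments
value 2/5: 6 assignments
value 1/5: 6 assignments
value 0: 6 assignments
So 6 of the 36 assignments meet the threshold.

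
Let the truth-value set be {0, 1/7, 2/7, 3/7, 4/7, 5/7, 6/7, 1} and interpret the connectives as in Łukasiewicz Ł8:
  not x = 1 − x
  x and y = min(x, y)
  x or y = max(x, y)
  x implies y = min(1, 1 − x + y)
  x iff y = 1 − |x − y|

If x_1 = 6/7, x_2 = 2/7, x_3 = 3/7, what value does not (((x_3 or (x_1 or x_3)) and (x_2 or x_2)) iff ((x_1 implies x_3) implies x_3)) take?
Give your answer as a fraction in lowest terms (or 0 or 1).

4/7

x_1 or x_3 = 6/7 or 3/7 = 6/7
x_3 or (x_1 or x_3) = 3/7 or 6/7 = 6/7
x_2 or x_2 = 2/7 or 2/7 = 2/7
(x_3 or (x_1 or x_3)) and (x_2 or x_2) = 6/7 and 2/7 = 2/7
x_1 implies x_3 = 6/7 implies 3/7 = 4/7
(x_1 implies x_3) implies x_3 = 4/7 implies 3/7 = 6/7
((x_3 or (x_1 or x_3)) and (x_2 or x_2)) iff ((x_1 implies x_3) implies x_3) = 2/7 iff 6/7 = 3/7
not (((x_3 or (x_1 or x_3)) and (x_2 or x_2)) iff ((x_1 implies x_3) implies x_3)) = not 3/7 = 4/7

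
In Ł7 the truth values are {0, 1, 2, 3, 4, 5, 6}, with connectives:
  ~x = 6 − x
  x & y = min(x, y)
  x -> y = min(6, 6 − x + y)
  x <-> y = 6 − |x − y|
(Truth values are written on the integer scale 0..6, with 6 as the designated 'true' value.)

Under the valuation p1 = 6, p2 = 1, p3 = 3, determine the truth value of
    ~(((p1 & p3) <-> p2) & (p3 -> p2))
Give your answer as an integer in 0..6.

2

p1 & p3 = 6 & 3 = 3
(p1 & p3) <-> p2 = 3 <-> 1 = 4
p3 -> p2 = 3 -> 1 = 4
((p1 & p3) <-> p2) & (p3 -> p2) = 4 & 4 = 4
~(((p1 & p3) <-> p2) & (p3 -> p2)) = ~4 = 2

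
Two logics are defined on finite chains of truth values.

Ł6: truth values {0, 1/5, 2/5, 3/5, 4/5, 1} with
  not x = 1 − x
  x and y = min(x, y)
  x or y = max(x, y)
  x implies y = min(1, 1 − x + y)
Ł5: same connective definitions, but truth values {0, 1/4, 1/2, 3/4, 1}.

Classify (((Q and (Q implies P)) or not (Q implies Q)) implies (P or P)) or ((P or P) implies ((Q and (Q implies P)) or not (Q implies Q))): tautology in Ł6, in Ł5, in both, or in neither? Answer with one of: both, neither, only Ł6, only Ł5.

In Ł6: every assignment gives 1 — tautology.
In Ł5: every assignment gives 1 — tautology.

both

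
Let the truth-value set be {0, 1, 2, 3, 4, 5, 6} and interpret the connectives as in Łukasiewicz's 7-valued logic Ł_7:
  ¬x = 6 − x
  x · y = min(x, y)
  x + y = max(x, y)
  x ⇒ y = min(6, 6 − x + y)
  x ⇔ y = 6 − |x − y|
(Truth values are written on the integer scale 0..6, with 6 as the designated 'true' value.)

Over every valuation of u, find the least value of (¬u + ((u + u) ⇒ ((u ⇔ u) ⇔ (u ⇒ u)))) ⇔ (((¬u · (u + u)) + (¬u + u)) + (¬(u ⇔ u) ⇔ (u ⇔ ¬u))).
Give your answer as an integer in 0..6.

Take u = 3:
¬u = ¬3 = 3
u + u = 3 + 3 = 3
u ⇔ u = 3 ⇔ 3 = 6
u ⇒ u = 3 ⇒ 3 = 6
(u ⇔ u) ⇔ (u ⇒ u) = 6 ⇔ 6 = 6
(u + u) ⇒ ((u ⇔ u) ⇔ (u ⇒ u)) = 3 ⇒ 6 = 6
¬u + ((u + u) ⇒ ((u ⇔ u) ⇔ (u ⇒ u))) = 3 + 6 = 6
¬u = ¬3 = 3
u + u = 3 + 3 = 3
¬u · (u + u) = 3 · 3 = 3
¬u = ¬3 = 3
¬u + u = 3 + 3 = 3
(¬u · (u + u)) + (¬u + u) = 3 + 3 = 3
u ⇔ u = 3 ⇔ 3 = 6
¬(u ⇔ u) = ¬6 = 0
¬u = ¬3 = 3
u ⇔ ¬u = 3 ⇔ 3 = 6
¬(u ⇔ u) ⇔ (u ⇔ ¬u) = 0 ⇔ 6 = 0
((¬u · (u + u)) + (¬u + u)) + (¬(u ⇔ u) ⇔ (u ⇔ ¬u)) = 3 + 0 = 3
(¬u + ((u + u) ⇒ ((u ⇔ u) ⇔ (u ⇒ u)))) ⇔ (((¬u · (u + u)) + (¬u + u)) + (¬(u ⇔ u) ⇔ (u ⇔ ¬u))) = 6 ⇔ 3 = 3
No assignment yields a value below 3, so this is the minimum.

3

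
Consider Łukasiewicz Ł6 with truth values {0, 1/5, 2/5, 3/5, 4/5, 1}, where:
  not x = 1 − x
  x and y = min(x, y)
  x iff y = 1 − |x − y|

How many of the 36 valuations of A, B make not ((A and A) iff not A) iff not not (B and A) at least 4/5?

value 1: 4 assignments (counts)
value 4/5: 11 assignments (counts)
value 3/5: 10 assignments
value 2/5: 3 assignments
value 1/5: 1 assignment
value 0: 7 assignments
So 15 of the 36 assignments meet the threshold.

15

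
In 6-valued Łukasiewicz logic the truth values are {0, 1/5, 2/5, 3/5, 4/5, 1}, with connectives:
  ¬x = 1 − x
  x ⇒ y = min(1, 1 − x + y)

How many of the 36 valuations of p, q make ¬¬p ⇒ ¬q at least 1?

21

value 1: 21 assignments (counts)
value 4/5: 5 assignments
value 3/5: 4 assignments
value 2/5: 3 assignments
value 1/5: 2 assignments
value 0: 1 assignment
So 21 of the 36 assignments meet the threshold.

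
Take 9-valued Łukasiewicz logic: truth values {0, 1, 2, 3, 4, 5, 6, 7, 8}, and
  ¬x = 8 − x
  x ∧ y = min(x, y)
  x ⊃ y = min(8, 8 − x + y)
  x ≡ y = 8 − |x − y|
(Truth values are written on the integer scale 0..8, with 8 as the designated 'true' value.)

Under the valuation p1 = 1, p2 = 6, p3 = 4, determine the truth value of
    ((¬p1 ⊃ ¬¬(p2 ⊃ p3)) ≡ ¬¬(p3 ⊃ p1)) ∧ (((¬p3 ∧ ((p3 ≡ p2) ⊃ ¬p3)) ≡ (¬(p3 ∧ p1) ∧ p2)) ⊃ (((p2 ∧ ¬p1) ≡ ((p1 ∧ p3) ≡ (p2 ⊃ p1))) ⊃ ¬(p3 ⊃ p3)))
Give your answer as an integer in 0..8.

¬p1 = ¬1 = 7
p2 ⊃ p3 = 6 ⊃ 4 = 6
¬(p2 ⊃ p3) = ¬6 = 2
¬¬(p2 ⊃ p3) = ¬2 = 6
¬p1 ⊃ ¬¬(p2 ⊃ p3) = 7 ⊃ 6 = 7
p3 ⊃ p1 = 4 ⊃ 1 = 5
¬(p3 ⊃ p1) = ¬5 = 3
¬¬(p3 ⊃ p1) = ¬3 = 5
(¬p1 ⊃ ¬¬(p2 ⊃ p3)) ≡ ¬¬(p3 ⊃ p1) = 7 ≡ 5 = 6
¬p3 = ¬4 = 4
p3 ≡ p2 = 4 ≡ 6 = 6
¬p3 = ¬4 = 4
(p3 ≡ p2) ⊃ ¬p3 = 6 ⊃ 4 = 6
¬p3 ∧ ((p3 ≡ p2) ⊃ ¬p3) = 4 ∧ 6 = 4
p3 ∧ p1 = 4 ∧ 1 = 1
¬(p3 ∧ p1) = ¬1 = 7
¬(p3 ∧ p1) ∧ p2 = 7 ∧ 6 = 6
(¬p3 ∧ ((p3 ≡ p2) ⊃ ¬p3)) ≡ (¬(p3 ∧ p1) ∧ p2) = 4 ≡ 6 = 6
¬p1 = ¬1 = 7
p2 ∧ ¬p1 = 6 ∧ 7 = 6
p1 ∧ p3 = 1 ∧ 4 = 1
p2 ⊃ p1 = 6 ⊃ 1 = 3
(p1 ∧ p3) ≡ (p2 ⊃ p1) = 1 ≡ 3 = 6
(p2 ∧ ¬p1) ≡ ((p1 ∧ p3) ≡ (p2 ⊃ p1)) = 6 ≡ 6 = 8
p3 ⊃ p3 = 4 ⊃ 4 = 8
¬(p3 ⊃ p3) = ¬8 = 0
((p2 ∧ ¬p1) ≡ ((p1 ∧ p3) ≡ (p2 ⊃ p1))) ⊃ ¬(p3 ⊃ p3) = 8 ⊃ 0 = 0
((¬p3 ∧ ((p3 ≡ p2) ⊃ ¬p3)) ≡ (¬(p3 ∧ p1) ∧ p2)) ⊃ (((p2 ∧ ¬p1) ≡ ((p1 ∧ p3) ≡ (p2 ⊃ p1))) ⊃ ¬(p3 ⊃ p3)) = 6 ⊃ 0 = 2
((¬p1 ⊃ ¬¬(p2 ⊃ p3)) ≡ ¬¬(p3 ⊃ p1)) ∧ (((¬p3 ∧ ((p3 ≡ p2) ⊃ ¬p3)) ≡ (¬(p3 ∧ p1) ∧ p2)) ⊃ (((p2 ∧ ¬p1) ≡ ((p1 ∧ p3) ≡ (p2 ⊃ p1))) ⊃ ¬(p3 ⊃ p3))) = 6 ∧ 2 = 2

2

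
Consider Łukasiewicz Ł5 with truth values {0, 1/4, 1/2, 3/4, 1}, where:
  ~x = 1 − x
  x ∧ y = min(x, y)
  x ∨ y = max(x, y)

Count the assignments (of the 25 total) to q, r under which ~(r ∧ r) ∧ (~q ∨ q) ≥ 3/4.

value 1: 2 assignments (counts)
value 3/4: 6 assignments (counts)
value 1/2: 7 assignments
value 1/4: 5 assignments
value 0: 5 assignments
So 8 of the 25 assignments meet the threshold.

8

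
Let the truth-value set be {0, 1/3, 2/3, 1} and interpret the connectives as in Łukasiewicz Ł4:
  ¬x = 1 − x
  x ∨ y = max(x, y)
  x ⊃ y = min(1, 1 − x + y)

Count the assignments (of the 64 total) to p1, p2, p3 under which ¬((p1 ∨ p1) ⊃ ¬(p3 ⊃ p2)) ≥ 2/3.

23

value 1: 10 assignments (counts)
value 2/3: 13 assignments (counts)
value 1/3: 15 assignments
value 0: 26 assignments
So 23 of the 64 assignments meet the threshold.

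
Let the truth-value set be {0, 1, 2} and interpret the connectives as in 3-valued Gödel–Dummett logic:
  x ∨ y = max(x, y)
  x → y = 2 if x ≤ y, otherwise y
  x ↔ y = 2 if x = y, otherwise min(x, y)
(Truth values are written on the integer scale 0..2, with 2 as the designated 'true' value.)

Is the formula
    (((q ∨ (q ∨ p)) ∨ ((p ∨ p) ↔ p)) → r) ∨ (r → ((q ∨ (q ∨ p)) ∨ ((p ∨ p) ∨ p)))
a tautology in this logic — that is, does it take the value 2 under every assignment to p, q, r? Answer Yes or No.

Counterexample: take p = 0, q = 0, r = 1.
q ∨ p = 0 ∨ 0 = 0
q ∨ (q ∨ p) = 0 ∨ 0 = 0
p ∨ p = 0 ∨ 0 = 0
(p ∨ p) ↔ p = 0 ↔ 0 = 2
(q ∨ (q ∨ p)) ∨ ((p ∨ p) ↔ p) = 0 ∨ 2 = 2
((q ∨ (q ∨ p)) ∨ ((p ∨ p) ↔ p)) → r = 2 → 1 = 1
q ∨ p = 0 ∨ 0 = 0
q ∨ (q ∨ p) = 0 ∨ 0 = 0
p ∨ p = 0 ∨ 0 = 0
(p ∨ p) ∨ p = 0 ∨ 0 = 0
(q ∨ (q ∨ p)) ∨ ((p ∨ p) ∨ p) = 0 ∨ 0 = 0
r → ((q ∨ (q ∨ p)) ∨ ((p ∨ p) ∨ p)) = 1 → 0 = 0
(((q ∨ (q ∨ p)) ∨ ((p ∨ p) ↔ p)) → r) ∨ (r → ((q ∨ (q ∨ p)) ∨ ((p ∨ p) ∨ p))) = 1 ∨ 0 = 1
This gives 1 ≠ 2.

No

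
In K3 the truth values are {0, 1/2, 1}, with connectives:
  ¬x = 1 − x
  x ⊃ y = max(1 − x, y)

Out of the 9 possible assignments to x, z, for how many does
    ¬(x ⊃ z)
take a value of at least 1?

x = 0, z = 0 ↦ 0  <
x = 0, z = 1/2 ↦ 0  <
x = 0, z = 1 ↦ 0  <
x = 1/2, z = 0 ↦ 1/2  <
x = 1/2, z = 1/2 ↦ 1/2  <
x = 1/2, z = 1 ↦ 0  <
x = 1, z = 0 ↦ 1  ≥
x = 1, z = 1/2 ↦ 1/2  <
x = 1, z = 1 ↦ 0  <
So 1 of the 9 assignments meets the threshold.

1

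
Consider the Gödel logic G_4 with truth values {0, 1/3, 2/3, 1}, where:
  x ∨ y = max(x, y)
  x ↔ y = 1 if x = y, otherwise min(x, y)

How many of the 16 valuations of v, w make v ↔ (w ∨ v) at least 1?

v = 0, w = 0 ↦ 1  ≥
v = 0, w = 1/3 ↦ 0  <
v = 0, w = 2/3 ↦ 0  <
v = 0, w = 1 ↦ 0  <
v = 1/3, w = 0 ↦ 1  ≥
v = 1/3, w = 1/3 ↦ 1  ≥
v = 1/3, w = 2/3 ↦ 1/3  <
v = 1/3, w = 1 ↦ 1/3  <
v = 2/3, w = 0 ↦ 1  ≥
v = 2/3, w = 1/3 ↦ 1  ≥
v = 2/3, w = 2/3 ↦ 1  ≥
v = 2/3, w = 1 ↦ 2/3  <
v = 1, w = 0 ↦ 1  ≥
v = 1, w = 1/3 ↦ 1  ≥
v = 1, w = 2/3 ↦ 1  ≥
v = 1, w = 1 ↦ 1  ≥
So 10 of the 16 assignments meet the threshold.

10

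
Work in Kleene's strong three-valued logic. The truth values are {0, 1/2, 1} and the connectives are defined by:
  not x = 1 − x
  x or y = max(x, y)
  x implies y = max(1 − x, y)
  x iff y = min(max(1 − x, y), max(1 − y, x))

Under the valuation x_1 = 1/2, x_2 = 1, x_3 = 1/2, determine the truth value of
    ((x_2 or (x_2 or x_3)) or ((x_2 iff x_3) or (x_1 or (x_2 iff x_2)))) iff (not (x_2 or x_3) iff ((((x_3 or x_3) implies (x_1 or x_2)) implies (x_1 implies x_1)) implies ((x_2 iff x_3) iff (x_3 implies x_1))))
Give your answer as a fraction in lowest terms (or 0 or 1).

x_2 or x_3 = 1 or 1/2 = 1
x_2 or (x_2 or x_3) = 1 or 1 = 1
x_2 iff x_3 = 1 iff 1/2 = 1/2
x_2 iff x_2 = 1 iff 1 = 1
x_1 or (x_2 iff x_2) = 1/2 or 1 = 1
(x_2 iff x_3) or (x_1 or (x_2 iff x_2)) = 1/2 or 1 = 1
(x_2 or (x_2 or x_3)) or ((x_2 iff x_3) or (x_1 or (x_2 iff x_2))) = 1 or 1 = 1
x_2 or x_3 = 1 or 1/2 = 1
not (x_2 or x_3) = not 1 = 0
x_3 or x_3 = 1/2 or 1/2 = 1/2
x_1 or x_2 = 1/2 or 1 = 1
(x_3 or x_3) implies (x_1 or x_2) = 1/2 implies 1 = 1
x_1 implies x_1 = 1/2 implies 1/2 = 1/2
((x_3 or x_3) implies (x_1 or x_2)) implies (x_1 implies x_1) = 1 implies 1/2 = 1/2
x_2 iff x_3 = 1 iff 1/2 = 1/2
x_3 implies x_1 = 1/2 implies 1/2 = 1/2
(x_2 iff x_3) iff (x_3 implies x_1) = 1/2 iff 1/2 = 1/2
(((x_3 or x_3) implies (x_1 or x_2)) implies (x_1 implies x_1)) implies ((x_2 iff x_3) iff (x_3 implies x_1)) = 1/2 implies 1/2 = 1/2
not (x_2 or x_3) iff ((((x_3 or x_3) implies (x_1 or x_2)) implies (x_1 implies x_1)) implies ((x_2 iff x_3) iff (x_3 implies x_1))) = 0 iff 1/2 = 1/2
((x_2 or (x_2 or x_3)) or ((x_2 iff x_3) or (x_1 or (x_2 iff x_2)))) iff (not (x_2 or x_3) iff ((((x_3 or x_3) implies (x_1 or x_2)) implies (x_1 implies x_1)) implies ((x_2 iff x_3) iff (x_3 implies x_1)))) = 1 iff 1/2 = 1/2

1/2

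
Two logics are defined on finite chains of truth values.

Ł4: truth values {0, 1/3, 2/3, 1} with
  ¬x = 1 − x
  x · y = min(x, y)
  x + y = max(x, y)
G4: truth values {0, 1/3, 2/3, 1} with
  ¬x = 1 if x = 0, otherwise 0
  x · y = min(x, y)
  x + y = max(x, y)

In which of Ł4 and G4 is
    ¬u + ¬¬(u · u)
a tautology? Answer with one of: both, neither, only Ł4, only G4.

only G4

In Ł4: at u = 1/3 the value is 2/3 — not a tautology.
In G4: every assignment gives 1 — tautology.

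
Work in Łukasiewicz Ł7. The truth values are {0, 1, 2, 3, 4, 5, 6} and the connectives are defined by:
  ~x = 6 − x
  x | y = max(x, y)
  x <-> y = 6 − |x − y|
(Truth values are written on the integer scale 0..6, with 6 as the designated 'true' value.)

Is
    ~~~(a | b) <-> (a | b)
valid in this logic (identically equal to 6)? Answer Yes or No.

Counterexample: take a = 0, b = 0.
a | b = 0 | 0 = 0
~(a | b) = ~0 = 6
~~(a | b) = ~6 = 0
~~~(a | b) = ~0 = 6
a | b = 0 | 0 = 0
~~~(a | b) <-> (a | b) = 6 <-> 0 = 0
This gives 0 ≠ 6.

No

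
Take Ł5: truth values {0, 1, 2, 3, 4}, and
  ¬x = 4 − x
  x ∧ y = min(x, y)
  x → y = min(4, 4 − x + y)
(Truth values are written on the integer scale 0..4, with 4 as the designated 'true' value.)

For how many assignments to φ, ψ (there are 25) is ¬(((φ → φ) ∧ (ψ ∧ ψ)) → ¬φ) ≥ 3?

3

value 4: 1 assignment (counts)
value 3: 2 assignments (counts)
value 2: 3 assignments
value 1: 4 assignments
value 0: 15 assignments
So 3 of the 25 assignments meet the threshold.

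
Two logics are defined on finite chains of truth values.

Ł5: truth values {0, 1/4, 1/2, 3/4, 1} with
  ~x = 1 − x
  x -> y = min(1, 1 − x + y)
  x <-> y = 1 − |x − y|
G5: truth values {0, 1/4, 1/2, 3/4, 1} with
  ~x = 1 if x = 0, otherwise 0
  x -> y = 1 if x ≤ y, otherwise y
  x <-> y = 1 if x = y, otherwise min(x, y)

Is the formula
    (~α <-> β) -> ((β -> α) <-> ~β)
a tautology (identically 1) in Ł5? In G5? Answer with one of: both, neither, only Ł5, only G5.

only G5

In Ł5: at α = 1/4, β = 3/4 the value is 3/4 — not a tautology.
In G5: every assignment gives 1 — tautology.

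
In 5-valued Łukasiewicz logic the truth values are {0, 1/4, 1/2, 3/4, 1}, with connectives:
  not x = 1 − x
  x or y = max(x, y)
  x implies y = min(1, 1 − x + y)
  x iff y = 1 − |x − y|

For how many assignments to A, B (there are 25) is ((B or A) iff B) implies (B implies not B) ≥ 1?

15

value 1: 15 assignments (counts)
value 3/4: 1 assignment
value 1/2: 4 assignments
value 0: 5 assignments
So 15 of the 25 assignments meet the threshold.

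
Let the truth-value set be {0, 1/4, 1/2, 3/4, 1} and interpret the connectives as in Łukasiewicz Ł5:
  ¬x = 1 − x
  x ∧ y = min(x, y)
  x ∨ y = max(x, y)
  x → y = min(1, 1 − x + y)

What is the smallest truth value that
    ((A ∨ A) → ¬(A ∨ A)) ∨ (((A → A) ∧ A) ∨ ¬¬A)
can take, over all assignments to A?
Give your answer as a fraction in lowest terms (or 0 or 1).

Take A = 3/4:
A ∨ A = 3/4 ∨ 3/4 = 3/4
A ∨ A = 3/4 ∨ 3/4 = 3/4
¬(A ∨ A) = ¬3/4 = 1/4
(A ∨ A) → ¬(A ∨ A) = 3/4 → 1/4 = 1/2
A → A = 3/4 → 3/4 = 1
(A → A) ∧ A = 1 ∧ 3/4 = 3/4
¬A = ¬3/4 = 1/4
¬¬A = ¬1/4 = 3/4
((A → A) ∧ A) ∨ ¬¬A = 3/4 ∨ 3/4 = 3/4
((A ∨ A) → ¬(A ∨ A)) ∨ (((A → A) ∧ A) ∨ ¬¬A) = 1/2 ∨ 3/4 = 3/4
No assignment yields a value below 3/4, so this is the minimum.

3/4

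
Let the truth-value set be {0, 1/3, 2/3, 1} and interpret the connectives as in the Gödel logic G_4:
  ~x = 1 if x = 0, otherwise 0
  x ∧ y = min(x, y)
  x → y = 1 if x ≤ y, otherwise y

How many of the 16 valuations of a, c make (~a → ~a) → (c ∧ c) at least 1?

4

a = 0, c = 0 ↦ 0  <
a = 0, c = 1/3 ↦ 1/3  <
a = 0, c = 2/3 ↦ 2/3  <
a = 0, c = 1 ↦ 1  ≥
a = 1/3, c = 0 ↦ 0  <
a = 1/3, c = 1/3 ↦ 1/3  <
a = 1/3, c = 2/3 ↦ 2/3  <
a = 1/3, c = 1 ↦ 1  ≥
a = 2/3, c = 0 ↦ 0  <
a = 2/3, c = 1/3 ↦ 1/3  <
a = 2/3, c = 2/3 ↦ 2/3  <
a = 2/3, c = 1 ↦ 1  ≥
a = 1, c = 0 ↦ 0  <
a = 1, c = 1/3 ↦ 1/3  <
a = 1, c = 2/3 ↦ 2/3  <
a = 1, c = 1 ↦ 1  ≥
So 4 of the 16 assignments meet the threshold.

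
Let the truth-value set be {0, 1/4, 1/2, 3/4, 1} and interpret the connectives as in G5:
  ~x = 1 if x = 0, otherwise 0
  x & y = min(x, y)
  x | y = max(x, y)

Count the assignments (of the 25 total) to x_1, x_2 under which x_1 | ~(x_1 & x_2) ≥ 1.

13

value 1: 13 assignments (counts)
value 3/4: 4 assignments
value 1/2: 4 assignments
value 1/4: 4 assignments
So 13 of the 25 assignments meet the threshold.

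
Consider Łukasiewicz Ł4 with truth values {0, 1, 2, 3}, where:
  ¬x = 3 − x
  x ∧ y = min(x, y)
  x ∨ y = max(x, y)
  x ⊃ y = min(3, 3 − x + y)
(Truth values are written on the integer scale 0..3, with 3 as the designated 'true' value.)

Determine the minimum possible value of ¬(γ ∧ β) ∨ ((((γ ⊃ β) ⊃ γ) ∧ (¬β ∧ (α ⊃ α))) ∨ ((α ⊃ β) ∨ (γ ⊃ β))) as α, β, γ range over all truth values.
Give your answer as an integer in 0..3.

2

Take α = 2, β = 1, γ = 2:
γ ∧ β = 2 ∧ 1 = 1
¬(γ ∧ β) = ¬1 = 2
γ ⊃ β = 2 ⊃ 1 = 2
(γ ⊃ β) ⊃ γ = 2 ⊃ 2 = 3
¬β = ¬1 = 2
α ⊃ α = 2 ⊃ 2 = 3
¬β ∧ (α ⊃ α) = 2 ∧ 3 = 2
((γ ⊃ β) ⊃ γ) ∧ (¬β ∧ (α ⊃ α)) = 3 ∧ 2 = 2
α ⊃ β = 2 ⊃ 1 = 2
γ ⊃ β = 2 ⊃ 1 = 2
(α ⊃ β) ∨ (γ ⊃ β) = 2 ∨ 2 = 2
(((γ ⊃ β) ⊃ γ) ∧ (¬β ∧ (α ⊃ α))) ∨ ((α ⊃ β) ∨ (γ ⊃ β)) = 2 ∨ 2 = 2
¬(γ ∧ β) ∨ ((((γ ⊃ β) ⊃ γ) ∧ (¬β ∧ (α ⊃ α))) ∨ ((α ⊃ β) ∨ (γ ⊃ β))) = 2 ∨ 2 = 2
No assignment yields a value below 2, so this is the minimum.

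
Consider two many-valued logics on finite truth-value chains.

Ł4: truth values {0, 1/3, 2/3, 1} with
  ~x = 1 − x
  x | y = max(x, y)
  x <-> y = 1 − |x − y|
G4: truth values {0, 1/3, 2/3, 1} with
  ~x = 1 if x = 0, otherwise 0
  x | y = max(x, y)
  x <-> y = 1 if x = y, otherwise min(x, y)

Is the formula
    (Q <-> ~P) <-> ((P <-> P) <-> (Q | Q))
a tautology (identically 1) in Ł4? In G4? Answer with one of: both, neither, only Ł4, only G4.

In Ł4: at P = 1/3, Q = 0 the value is 2/3 — not a tautology.
In G4: at P = 1/3, Q = 0 the value is 0 — not a tautology.

neither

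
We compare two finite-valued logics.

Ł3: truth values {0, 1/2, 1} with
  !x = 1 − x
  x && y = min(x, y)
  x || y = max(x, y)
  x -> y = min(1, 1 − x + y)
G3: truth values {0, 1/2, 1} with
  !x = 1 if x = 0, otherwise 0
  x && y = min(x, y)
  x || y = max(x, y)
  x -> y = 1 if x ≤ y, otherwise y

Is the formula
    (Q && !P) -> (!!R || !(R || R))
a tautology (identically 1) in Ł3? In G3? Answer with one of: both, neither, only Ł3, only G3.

only G3

In Ł3: at P = 0, Q = 1, R = 1/2 the value is 1/2 — not a tautology.
In G3: every assignment gives 1 — tautology.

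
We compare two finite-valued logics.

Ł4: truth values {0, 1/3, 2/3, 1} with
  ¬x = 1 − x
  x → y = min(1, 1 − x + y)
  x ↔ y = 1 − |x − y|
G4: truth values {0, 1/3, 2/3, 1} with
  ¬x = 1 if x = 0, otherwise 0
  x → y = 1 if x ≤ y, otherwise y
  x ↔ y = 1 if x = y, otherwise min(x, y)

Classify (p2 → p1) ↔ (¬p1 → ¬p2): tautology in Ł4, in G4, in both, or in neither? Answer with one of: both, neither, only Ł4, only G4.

In Ł4: every assignment gives 1 — tautology.
In G4: at p1 = 1/3, p2 = 2/3 the value is 1/3 — not a tautology.

only Ł4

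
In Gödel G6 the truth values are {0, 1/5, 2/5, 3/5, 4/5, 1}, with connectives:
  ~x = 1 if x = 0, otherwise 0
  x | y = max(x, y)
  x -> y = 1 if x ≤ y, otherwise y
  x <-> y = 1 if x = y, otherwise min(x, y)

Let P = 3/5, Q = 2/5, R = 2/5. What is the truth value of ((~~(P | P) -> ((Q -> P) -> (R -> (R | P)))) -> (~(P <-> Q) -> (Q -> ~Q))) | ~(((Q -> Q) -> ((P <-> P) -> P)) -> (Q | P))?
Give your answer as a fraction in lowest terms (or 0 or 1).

P | P = 3/5 | 3/5 = 3/5
~(P | P) = ~3/5 = 0
~~(P | P) = ~0 = 1
Q -> P = 2/5 -> 3/5 = 1
R | P = 2/5 | 3/5 = 3/5
R -> (R | P) = 2/5 -> 3/5 = 1
(Q -> P) -> (R -> (R | P)) = 1 -> 1 = 1
~~(P | P) -> ((Q -> P) -> (R -> (R | P))) = 1 -> 1 = 1
P <-> Q = 3/5 <-> 2/5 = 2/5
~(P <-> Q) = ~2/5 = 0
~Q = ~2/5 = 0
Q -> ~Q = 2/5 -> 0 = 0
~(P <-> Q) -> (Q -> ~Q) = 0 -> 0 = 1
(~~(P | P) -> ((Q -> P) -> (R -> (R | P)))) -> (~(P <-> Q) -> (Q -> ~Q)) = 1 -> 1 = 1
Q -> Q = 2/5 -> 2/5 = 1
P <-> P = 3/5 <-> 3/5 = 1
(P <-> P) -> P = 1 -> 3/5 = 3/5
(Q -> Q) -> ((P <-> P) -> P) = 1 -> 3/5 = 3/5
Q | P = 2/5 | 3/5 = 3/5
((Q -> Q) -> ((P <-> P) -> P)) -> (Q | P) = 3/5 -> 3/5 = 1
~(((Q -> Q) -> ((P <-> P) -> P)) -> (Q | P)) = ~1 = 0
((~~(P | P) -> ((Q -> P) -> (R -> (R | P)))) -> (~(P <-> Q) -> (Q -> ~Q))) | ~(((Q -> Q) -> ((P <-> P) -> P)) -> (Q | P)) = 1 | 0 = 1

1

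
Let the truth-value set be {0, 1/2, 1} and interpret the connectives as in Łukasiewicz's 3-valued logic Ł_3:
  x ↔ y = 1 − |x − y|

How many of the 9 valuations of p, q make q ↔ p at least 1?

3

p = 0, q = 0 ↦ 1  ≥
p = 0, q = 1/2 ↦ 1/2  <
p = 0, q = 1 ↦ 0  <
p = 1/2, q = 0 ↦ 1/2  <
p = 1/2, q = 1/2 ↦ 1  ≥
p = 1/2, q = 1 ↦ 1/2  <
p = 1, q = 0 ↦ 0  <
p = 1, q = 1/2 ↦ 1/2  <
p = 1, q = 1 ↦ 1  ≥
So 3 of the 9 assignments meet the threshold.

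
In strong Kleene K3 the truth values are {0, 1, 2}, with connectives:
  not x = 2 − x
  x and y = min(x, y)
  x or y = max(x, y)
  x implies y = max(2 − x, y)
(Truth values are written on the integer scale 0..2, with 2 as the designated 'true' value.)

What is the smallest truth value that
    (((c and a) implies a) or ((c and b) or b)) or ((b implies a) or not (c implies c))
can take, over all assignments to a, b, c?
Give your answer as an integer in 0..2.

Take a = 1, b = 1, c = 1:
c and a = 1 and 1 = 1
(c and a) implies a = 1 implies 1 = 1
c and b = 1 and 1 = 1
(c and b) or b = 1 or 1 = 1
((c and a) implies a) or ((c and b) or b) = 1 or 1 = 1
b implies a = 1 implies 1 = 1
c implies c = 1 implies 1 = 1
not (c implies c) = not 1 = 1
(b implies a) or not (c implies c) = 1 or 1 = 1
(((c and a) implies a) or ((c and b) or b)) or ((b implies a) or not (c implies c)) = 1 or 1 = 1
No assignment yields a value below 1, so this is the minimum.

1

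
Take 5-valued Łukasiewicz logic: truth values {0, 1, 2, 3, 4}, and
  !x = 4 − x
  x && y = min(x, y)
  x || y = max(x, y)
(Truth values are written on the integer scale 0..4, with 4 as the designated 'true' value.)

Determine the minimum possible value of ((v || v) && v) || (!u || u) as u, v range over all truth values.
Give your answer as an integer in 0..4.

2

Take u = 2, v = 0:
v || v = 0 || 0 = 0
(v || v) && v = 0 && 0 = 0
!u = !2 = 2
!u || u = 2 || 2 = 2
((v || v) && v) || (!u || u) = 0 || 2 = 2
No assignment yields a value below 2, so this is the minimum.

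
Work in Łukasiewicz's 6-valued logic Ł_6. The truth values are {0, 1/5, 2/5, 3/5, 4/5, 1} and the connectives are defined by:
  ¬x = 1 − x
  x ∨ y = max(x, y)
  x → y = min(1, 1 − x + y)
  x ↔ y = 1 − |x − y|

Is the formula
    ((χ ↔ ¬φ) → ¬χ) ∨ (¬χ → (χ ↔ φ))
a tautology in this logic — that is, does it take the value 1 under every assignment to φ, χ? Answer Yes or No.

No

Counterexample: take φ = 4/5, χ = 1/5.
¬φ = ¬4/5 = 1/5
χ ↔ ¬φ = 1/5 ↔ 1/5 = 1
¬χ = ¬1/5 = 4/5
(χ ↔ ¬φ) → ¬χ = 1 → 4/5 = 4/5
¬χ = ¬1/5 = 4/5
χ ↔ φ = 1/5 ↔ 4/5 = 2/5
¬χ → (χ ↔ φ) = 4/5 → 2/5 = 3/5
((χ ↔ ¬φ) → ¬χ) ∨ (¬χ → (χ ↔ φ)) = 4/5 ∨ 3/5 = 4/5
This gives 4/5 ≠ 1.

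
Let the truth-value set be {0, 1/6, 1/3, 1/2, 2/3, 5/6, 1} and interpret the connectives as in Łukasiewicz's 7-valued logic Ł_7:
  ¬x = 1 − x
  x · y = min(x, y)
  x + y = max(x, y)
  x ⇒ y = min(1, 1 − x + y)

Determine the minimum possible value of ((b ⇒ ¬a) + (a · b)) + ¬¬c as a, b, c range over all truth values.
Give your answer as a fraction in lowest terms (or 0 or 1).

Take a = 1/2, b = 1, c = 0:
¬a = ¬1/2 = 1/2
b ⇒ ¬a = 1 ⇒ 1/2 = 1/2
a · b = 1/2 · 1 = 1/2
(b ⇒ ¬a) + (a · b) = 1/2 + 1/2 = 1/2
¬c = ¬0 = 1
¬¬c = ¬1 = 0
((b ⇒ ¬a) + (a · b)) + ¬¬c = 1/2 + 0 = 1/2
No assignment yields a value below 1/2, so this is the minimum.

1/2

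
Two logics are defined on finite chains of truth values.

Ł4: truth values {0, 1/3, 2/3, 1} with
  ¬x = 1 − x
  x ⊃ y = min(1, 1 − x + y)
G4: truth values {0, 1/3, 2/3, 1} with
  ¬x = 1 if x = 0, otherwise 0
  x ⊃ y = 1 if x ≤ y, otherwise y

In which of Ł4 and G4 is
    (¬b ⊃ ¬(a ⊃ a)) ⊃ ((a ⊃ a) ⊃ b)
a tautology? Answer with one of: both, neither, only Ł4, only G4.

In Ł4: every assignment gives 1 — tautology.
In G4: at a = 0, b = 1/3 the value is 1/3 — not a tautology.

only Ł4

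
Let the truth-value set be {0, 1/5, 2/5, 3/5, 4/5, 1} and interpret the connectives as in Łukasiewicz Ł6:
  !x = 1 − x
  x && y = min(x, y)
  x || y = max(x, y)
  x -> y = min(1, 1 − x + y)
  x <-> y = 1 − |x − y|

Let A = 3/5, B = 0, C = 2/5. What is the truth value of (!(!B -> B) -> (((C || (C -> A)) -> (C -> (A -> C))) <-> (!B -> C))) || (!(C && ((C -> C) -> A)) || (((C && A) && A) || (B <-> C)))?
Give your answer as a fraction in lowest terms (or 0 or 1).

!B = !0 = 1
!B -> B = 1 -> 0 = 0
!(!B -> B) = !0 = 1
C -> A = 2/5 -> 3/5 = 1
C || (C -> A) = 2/5 || 1 = 1
A -> C = 3/5 -> 2/5 = 4/5
C -> (A -> C) = 2/5 -> 4/5 = 1
(C || (C -> A)) -> (C -> (A -> C)) = 1 -> 1 = 1
!B = !0 = 1
!B -> C = 1 -> 2/5 = 2/5
((C || (C -> A)) -> (C -> (A -> C))) <-> (!B -> C) = 1 <-> 2/5 = 2/5
!(!B -> B) -> (((C || (C -> A)) -> (C -> (A -> C))) <-> (!B -> C)) = 1 -> 2/5 = 2/5
C -> C = 2/5 -> 2/5 = 1
(C -> C) -> A = 1 -> 3/5 = 3/5
C && ((C -> C) -> A) = 2/5 && 3/5 = 2/5
!(C && ((C -> C) -> A)) = !2/5 = 3/5
C && A = 2/5 && 3/5 = 2/5
(C && A) && A = 2/5 && 3/5 = 2/5
B <-> C = 0 <-> 2/5 = 3/5
((C && A) && A) || (B <-> C) = 2/5 || 3/5 = 3/5
!(C && ((C -> C) -> A)) || (((C && A) && A) || (B <-> C)) = 3/5 || 3/5 = 3/5
(!(!B -> B) -> (((C || (C -> A)) -> (C -> (A -> C))) <-> (!B -> C))) || (!(C && ((C -> C) -> A)) || (((C && A) && A) || (B <-> C))) = 2/5 || 3/5 = 3/5

3/5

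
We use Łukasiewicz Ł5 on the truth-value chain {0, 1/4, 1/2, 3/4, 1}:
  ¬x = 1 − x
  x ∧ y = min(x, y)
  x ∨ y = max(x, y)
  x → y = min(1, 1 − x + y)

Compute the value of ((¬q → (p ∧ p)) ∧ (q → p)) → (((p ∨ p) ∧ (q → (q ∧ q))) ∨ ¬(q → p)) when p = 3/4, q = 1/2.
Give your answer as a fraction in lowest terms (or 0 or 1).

¬q = ¬1/2 = 1/2
p ∧ p = 3/4 ∧ 3/4 = 3/4
¬q → (p ∧ p) = 1/2 → 3/4 = 1
q → p = 1/2 → 3/4 = 1
(¬q → (p ∧ p)) ∧ (q → p) = 1 ∧ 1 = 1
p ∨ p = 3/4 ∨ 3/4 = 3/4
q ∧ q = 1/2 ∧ 1/2 = 1/2
q → (q ∧ q) = 1/2 → 1/2 = 1
(p ∨ p) ∧ (q → (q ∧ q)) = 3/4 ∧ 1 = 3/4
q → p = 1/2 → 3/4 = 1
¬(q → p) = ¬1 = 0
((p ∨ p) ∧ (q → (q ∧ q))) ∨ ¬(q → p) = 3/4 ∨ 0 = 3/4
((¬q → (p ∧ p)) ∧ (q → p)) → (((p ∨ p) ∧ (q → (q ∧ q))) ∨ ¬(q → p)) = 1 → 3/4 = 3/4

3/4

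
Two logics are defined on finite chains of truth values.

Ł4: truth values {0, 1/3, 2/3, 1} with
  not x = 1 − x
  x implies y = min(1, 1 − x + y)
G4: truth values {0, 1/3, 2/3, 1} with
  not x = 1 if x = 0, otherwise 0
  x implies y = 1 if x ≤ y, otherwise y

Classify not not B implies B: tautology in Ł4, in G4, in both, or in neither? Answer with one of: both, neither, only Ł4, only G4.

only Ł4

In Ł4: every assignment gives 1 — tautology.
In G4: at B = 1/3 the value is 1/3 — not a tautology.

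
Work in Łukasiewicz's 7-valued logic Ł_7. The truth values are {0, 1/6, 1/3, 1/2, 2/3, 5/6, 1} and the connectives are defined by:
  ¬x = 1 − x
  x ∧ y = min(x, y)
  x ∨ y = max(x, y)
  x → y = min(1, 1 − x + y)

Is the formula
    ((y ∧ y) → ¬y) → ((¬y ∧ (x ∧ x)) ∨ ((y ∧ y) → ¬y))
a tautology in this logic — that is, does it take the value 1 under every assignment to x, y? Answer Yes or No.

Yes

At x = 1, y = 1/3, for instance:
y ∧ y = 1/3 ∧ 1/3 = 1/3
¬y = ¬1/3 = 2/3
(y ∧ y) → ¬y = 1/3 → 2/3 = 1
¬y = ¬1/3 = 2/3
x ∧ x = 1 ∧ 1 = 1
¬y ∧ (x ∧ x) = 2/3 ∧ 1 = 2/3
(¬y ∧ (x ∧ x)) ∨ ((y ∧ y) → ¬y) = 2/3 ∨ 1 = 1
((y ∧ y) → ¬y) → ((¬y ∧ (x ∧ x)) ∨ ((y ∧ y) → ¬y)) = 1 → 1 = 1
and checking the remaining 48 assignments likewise gives ≥ 1 in every case.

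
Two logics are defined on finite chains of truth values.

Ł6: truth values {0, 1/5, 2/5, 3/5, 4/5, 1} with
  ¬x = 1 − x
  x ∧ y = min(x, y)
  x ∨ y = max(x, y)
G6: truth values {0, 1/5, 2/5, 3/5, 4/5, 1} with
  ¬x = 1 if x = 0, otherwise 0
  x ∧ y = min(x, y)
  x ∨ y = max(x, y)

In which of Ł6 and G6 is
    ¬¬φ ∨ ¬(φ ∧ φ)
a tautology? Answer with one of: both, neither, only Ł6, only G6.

In Ł6: at φ = 1/5 the value is 4/5 — not a tautology.
In G6: every assignment gives 1 — tautology.

only G6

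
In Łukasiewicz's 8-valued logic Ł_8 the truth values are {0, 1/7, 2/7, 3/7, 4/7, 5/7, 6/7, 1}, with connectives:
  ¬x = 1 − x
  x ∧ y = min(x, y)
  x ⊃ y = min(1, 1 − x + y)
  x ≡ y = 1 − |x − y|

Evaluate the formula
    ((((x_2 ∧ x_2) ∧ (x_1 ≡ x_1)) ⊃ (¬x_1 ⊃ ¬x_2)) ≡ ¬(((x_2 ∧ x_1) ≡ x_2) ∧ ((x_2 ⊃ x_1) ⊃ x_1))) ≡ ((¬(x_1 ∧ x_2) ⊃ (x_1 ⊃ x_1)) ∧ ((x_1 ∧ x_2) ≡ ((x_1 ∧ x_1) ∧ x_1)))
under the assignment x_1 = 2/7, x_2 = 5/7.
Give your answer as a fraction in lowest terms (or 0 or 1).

4/7

x_2 ∧ x_2 = 5/7 ∧ 5/7 = 5/7
x_1 ≡ x_1 = 2/7 ≡ 2/7 = 1
(x_2 ∧ x_2) ∧ (x_1 ≡ x_1) = 5/7 ∧ 1 = 5/7
¬x_1 = ¬2/7 = 5/7
¬x_2 = ¬5/7 = 2/7
¬x_1 ⊃ ¬x_2 = 5/7 ⊃ 2/7 = 4/7
((x_2 ∧ x_2) ∧ (x_1 ≡ x_1)) ⊃ (¬x_1 ⊃ ¬x_2) = 5/7 ⊃ 4/7 = 6/7
x_2 ∧ x_1 = 5/7 ∧ 2/7 = 2/7
(x_2 ∧ x_1) ≡ x_2 = 2/7 ≡ 5/7 = 4/7
x_2 ⊃ x_1 = 5/7 ⊃ 2/7 = 4/7
(x_2 ⊃ x_1) ⊃ x_1 = 4/7 ⊃ 2/7 = 5/7
((x_2 ∧ x_1) ≡ x_2) ∧ ((x_2 ⊃ x_1) ⊃ x_1) = 4/7 ∧ 5/7 = 4/7
¬(((x_2 ∧ x_1) ≡ x_2) ∧ ((x_2 ⊃ x_1) ⊃ x_1)) = ¬4/7 = 3/7
(((x_2 ∧ x_2) ∧ (x_1 ≡ x_1)) ⊃ (¬x_1 ⊃ ¬x_2)) ≡ ¬(((x_2 ∧ x_1) ≡ x_2) ∧ ((x_2 ⊃ x_1) ⊃ x_1)) = 6/7 ≡ 3/7 = 4/7
x_1 ∧ x_2 = 2/7 ∧ 5/7 = 2/7
¬(x_1 ∧ x_2) = ¬2/7 = 5/7
x_1 ⊃ x_1 = 2/7 ⊃ 2/7 = 1
¬(x_1 ∧ x_2) ⊃ (x_1 ⊃ x_1) = 5/7 ⊃ 1 = 1
x_1 ∧ x_2 = 2/7 ∧ 5/7 = 2/7
x_1 ∧ x_1 = 2/7 ∧ 2/7 = 2/7
(x_1 ∧ x_1) ∧ x_1 = 2/7 ∧ 2/7 = 2/7
(x_1 ∧ x_2) ≡ ((x_1 ∧ x_1) ∧ x_1) = 2/7 ≡ 2/7 = 1
(¬(x_1 ∧ x_2) ⊃ (x_1 ⊃ x_1)) ∧ ((x_1 ∧ x_2) ≡ ((x_1 ∧ x_1) ∧ x_1)) = 1 ∧ 1 = 1
((((x_2 ∧ x_2) ∧ (x_1 ≡ x_1)) ⊃ (¬x_1 ⊃ ¬x_2)) ≡ ¬(((x_2 ∧ x_1) ≡ x_2) ∧ ((x_2 ⊃ x_1) ⊃ x_1))) ≡ ((¬(x_1 ∧ x_2) ⊃ (x_1 ⊃ x_1)) ∧ ((x_1 ∧ x_2) ≡ ((x_1 ∧ x_1) ∧ x_1))) = 4/7 ≡ 1 = 4/7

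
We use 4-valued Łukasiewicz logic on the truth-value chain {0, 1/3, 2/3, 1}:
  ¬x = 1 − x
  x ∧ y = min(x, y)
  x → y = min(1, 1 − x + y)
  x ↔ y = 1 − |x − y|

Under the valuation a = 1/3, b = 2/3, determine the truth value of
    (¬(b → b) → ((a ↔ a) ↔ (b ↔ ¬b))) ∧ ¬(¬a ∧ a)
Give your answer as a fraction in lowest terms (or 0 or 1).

b → b = 2/3 → 2/3 = 1
¬(b → b) = ¬1 = 0
a ↔ a = 1/3 ↔ 1/3 = 1
¬b = ¬2/3 = 1/3
b ↔ ¬b = 2/3 ↔ 1/3 = 2/3
(a ↔ a) ↔ (b ↔ ¬b) = 1 ↔ 2/3 = 2/3
¬(b → b) → ((a ↔ a) ↔ (b ↔ ¬b)) = 0 → 2/3 = 1
¬a = ¬1/3 = 2/3
¬a ∧ a = 2/3 ∧ 1/3 = 1/3
¬(¬a ∧ a) = ¬1/3 = 2/3
(¬(b → b) → ((a ↔ a) ↔ (b ↔ ¬b))) ∧ ¬(¬a ∧ a) = 1 ∧ 2/3 = 2/3

2/3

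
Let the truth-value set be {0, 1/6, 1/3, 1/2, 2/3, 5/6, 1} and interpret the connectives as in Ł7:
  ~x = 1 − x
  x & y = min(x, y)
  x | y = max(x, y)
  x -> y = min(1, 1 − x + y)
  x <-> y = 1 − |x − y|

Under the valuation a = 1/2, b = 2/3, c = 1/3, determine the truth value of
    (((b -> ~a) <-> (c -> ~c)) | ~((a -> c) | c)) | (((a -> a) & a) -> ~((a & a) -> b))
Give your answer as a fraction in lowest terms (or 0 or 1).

~a = ~1/2 = 1/2
b -> ~a = 2/3 -> 1/2 = 5/6
~c = ~1/3 = 2/3
c -> ~c = 1/3 -> 2/3 = 1
(b -> ~a) <-> (c -> ~c) = 5/6 <-> 1 = 5/6
a -> c = 1/2 -> 1/3 = 5/6
(a -> c) | c = 5/6 | 1/3 = 5/6
~((a -> c) | c) = ~5/6 = 1/6
((b -> ~a) <-> (c -> ~c)) | ~((a -> c) | c) = 5/6 | 1/6 = 5/6
a -> a = 1/2 -> 1/2 = 1
(a -> a) & a = 1 & 1/2 = 1/2
a & a = 1/2 & 1/2 = 1/2
(a & a) -> b = 1/2 -> 2/3 = 1
~((a & a) -> b) = ~1 = 0
((a -> a) & a) -> ~((a & a) -> b) = 1/2 -> 0 = 1/2
(((b -> ~a) <-> (c -> ~c)) | ~((a -> c) | c)) | (((a -> a) & a) -> ~((a & a) -> b)) = 5/6 | 1/2 = 5/6

5/6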